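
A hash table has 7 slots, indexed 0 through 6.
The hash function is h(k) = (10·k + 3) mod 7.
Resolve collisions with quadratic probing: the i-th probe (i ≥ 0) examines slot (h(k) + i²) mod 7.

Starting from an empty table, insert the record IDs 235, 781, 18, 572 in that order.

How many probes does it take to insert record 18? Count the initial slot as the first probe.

235 hashes to 1; slot 1 is free → place at 1.
781 hashes to 1; 1 taken → place at 2.
18 hashes to 1; 1,2 taken → place at 5.
572 hashes to 4; slot 4 is free → place at 4.
Table: [., 235, 781, ., 572, 18, .]

3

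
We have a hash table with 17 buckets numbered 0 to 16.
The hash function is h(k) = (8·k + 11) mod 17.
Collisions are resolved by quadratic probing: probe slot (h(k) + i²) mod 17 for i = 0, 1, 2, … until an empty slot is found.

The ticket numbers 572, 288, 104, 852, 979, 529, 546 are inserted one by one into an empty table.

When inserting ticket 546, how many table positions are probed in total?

5

572 hashes to 14; slot 14 is free -> place at 14.
288 hashes to 3; slot 3 is free -> place at 3.
104 hashes to 10; slot 10 is free -> place at 10.
852 hashes to 10; 10 taken -> place at 11.
979 hashes to 6; slot 6 is free -> place at 6.
529 hashes to 10; 10,11,14 taken -> place at 2.
546 hashes to 10; 10,11,14,2 taken -> place at 9.
Table: [-, -, 529, 288, -, -, 979, -, -, 546, 104, 852, -, -, 572, -, -]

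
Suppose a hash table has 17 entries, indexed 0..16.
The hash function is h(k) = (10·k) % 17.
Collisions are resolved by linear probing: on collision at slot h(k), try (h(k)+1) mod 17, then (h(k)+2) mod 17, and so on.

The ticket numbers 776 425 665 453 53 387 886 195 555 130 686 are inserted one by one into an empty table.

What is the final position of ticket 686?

14

Insert 776: h=8, slot 8 empty => index 8.
Insert 425: h=0, slot 0 empty => index 0.
Insert 665: h=3, slot 3 empty => index 3.
Insert 453: h=8, slot 8 occupied => index 9.
Insert 53: h=3, slot 3 occupied => index 4.
Insert 387: h=11, slot 11 empty => index 11.
Insert 886: h=3, slots 3,4 occupied => index 5.
Insert 195: h=12, slot 12 empty => index 12.
Insert 555: h=8, slots 8,9 occupied => index 10.
Insert 130: h=8, slots 8,9,10,11,12 occupied => index 13.
Insert 686: h=9, slots 9,10,11,12,13 occupied => index 14.
Table: [425, —, —, 665, 53, 886, —, —, 776, 453, 555, 387, 195, 130, 686, —, —]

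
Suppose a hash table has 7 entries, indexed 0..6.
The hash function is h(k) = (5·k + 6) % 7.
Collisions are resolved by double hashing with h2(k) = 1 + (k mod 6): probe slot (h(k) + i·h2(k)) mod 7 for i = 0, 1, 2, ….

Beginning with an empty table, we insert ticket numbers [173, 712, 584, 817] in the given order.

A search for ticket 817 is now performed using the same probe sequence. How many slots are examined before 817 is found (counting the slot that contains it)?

2

Insert 173: h=3, slot 3 empty -> index 3.
Insert 712: h=3, h2=5, slot 3 occupied -> index 1.
Insert 584: h=0, slot 0 empty -> index 0.
Insert 817: h=3, h2=2, slot 3 occupied -> index 5.
Table: [584, 712, —, 173, —, 817, —]
Lookup 817: h=3, h2=2, probe 3,5 → found at 5.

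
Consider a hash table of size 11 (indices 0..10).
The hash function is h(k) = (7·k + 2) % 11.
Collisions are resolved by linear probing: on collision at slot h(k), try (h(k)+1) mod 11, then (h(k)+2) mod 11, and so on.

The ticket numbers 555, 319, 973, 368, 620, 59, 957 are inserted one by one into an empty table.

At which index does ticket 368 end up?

6

555 hashes to 4; slot 4 is free -> place at 4.
319 hashes to 2; slot 2 is free -> place at 2.
973 hashes to 4; 4 taken -> place at 5.
368 hashes to 4; 4,5 taken -> place at 6.
620 hashes to 8; slot 8 is free -> place at 8.
59 hashes to 8; 8 taken -> place at 9.
957 hashes to 2; 2 taken -> place at 3.
Table: [—, —, 319, 957, 555, 973, 368, —, 620, 59, —]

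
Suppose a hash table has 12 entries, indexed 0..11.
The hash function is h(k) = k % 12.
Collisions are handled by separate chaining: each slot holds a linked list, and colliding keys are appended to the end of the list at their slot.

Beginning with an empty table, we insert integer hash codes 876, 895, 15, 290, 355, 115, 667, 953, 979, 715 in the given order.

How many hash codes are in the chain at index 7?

Insert 876: h=0, bucket 0 empty → new chain.
Insert 895: h=7, bucket 7 empty → new chain.
Insert 15: h=3, bucket 3 empty → new chain.
Insert 290: h=2, bucket 2 empty → new chain.
Insert 355: h=7, bucket 7 nonempty → append to chain.
Insert 115: h=7, bucket 7 nonempty → append to chain.
Insert 667: h=7, bucket 7 nonempty → append to chain.
Insert 953: h=5, bucket 5 empty → new chain.
Insert 979: h=7, bucket 7 nonempty → append to chain.
Insert 715: h=7, bucket 7 nonempty → append to chain.
Final buckets:
0: 876
1: ∅
2: 290
3: 15
4: ∅
5: 953
6: ∅
7: 895 -> 355 -> 115 -> 667 -> 979 -> 715
8: ∅
9: ∅
10: ∅
11: ∅

6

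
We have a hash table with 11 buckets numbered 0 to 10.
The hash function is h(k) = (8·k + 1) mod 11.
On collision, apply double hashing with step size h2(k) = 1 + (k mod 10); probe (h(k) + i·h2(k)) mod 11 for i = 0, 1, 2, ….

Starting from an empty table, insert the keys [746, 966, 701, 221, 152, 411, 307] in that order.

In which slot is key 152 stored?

746: h=7 → slot 7
966: h=7, h2=7, probe 7,3 → slot 3
701: h=10 → slot 10
221: h=9 → slot 9
152: h=7, h2=3, probe 7,10,2 → slot 2
411: h=0 → slot 0
307: h=4 → slot 4
Table: [411, —, 152, 966, 307, —, —, 746, —, 221, 701]

2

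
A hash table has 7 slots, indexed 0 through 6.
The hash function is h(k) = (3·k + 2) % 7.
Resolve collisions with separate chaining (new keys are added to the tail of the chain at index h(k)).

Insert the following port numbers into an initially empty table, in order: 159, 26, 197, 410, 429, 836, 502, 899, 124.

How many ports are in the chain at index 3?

159 -> bucket 3
26 -> bucket 3 (collision)
197 -> bucket 5
410 -> bucket 0
429 -> bucket 1
836 -> bucket 4
502 -> bucket 3 (collision)
899 -> bucket 4 (collision)
124 -> bucket 3 (collision)
Final buckets:
0: 410
1: 429
2: -
3: 159 -> 26 -> 502 -> 124
4: 836 -> 899
5: 197
6: -

4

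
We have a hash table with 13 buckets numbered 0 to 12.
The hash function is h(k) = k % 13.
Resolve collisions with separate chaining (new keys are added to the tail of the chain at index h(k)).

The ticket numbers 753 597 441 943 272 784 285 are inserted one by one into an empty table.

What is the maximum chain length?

5

Insert 753: h=12, bucket 12 empty -> new chain.
Insert 597: h=12, bucket 12 nonempty -> append to chain.
Insert 441: h=12, bucket 12 nonempty -> append to chain.
Insert 943: h=7, bucket 7 empty -> new chain.
Insert 272: h=12, bucket 12 nonempty -> append to chain.
Insert 784: h=4, bucket 4 empty -> new chain.
Insert 285: h=12, bucket 12 nonempty -> append to chain.
Final buckets:
0: .
1: .
2: .
3: .
4: 784
5: .
6: .
7: 943
8: .
9: .
10: .
11: .
12: 753 -> 597 -> 441 -> 272 -> 285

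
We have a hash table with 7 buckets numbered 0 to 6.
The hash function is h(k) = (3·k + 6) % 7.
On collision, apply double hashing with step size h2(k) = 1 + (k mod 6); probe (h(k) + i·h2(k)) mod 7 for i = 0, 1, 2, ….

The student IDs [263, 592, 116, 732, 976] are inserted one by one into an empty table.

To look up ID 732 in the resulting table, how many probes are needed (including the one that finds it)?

2

263: h=4 → slot 4
592: h=4, h2=5, probe 4,2 → slot 2
116: h=4, h2=3, probe 4,0 → slot 0
732: h=4, h2=1, probe 4,5 → slot 5
976: h=1 → slot 1
Table: [116, 976, 592, ∅, 263, 732, ∅]
Lookup 732: h=4, h2=1, probe 4,5 → found at 5.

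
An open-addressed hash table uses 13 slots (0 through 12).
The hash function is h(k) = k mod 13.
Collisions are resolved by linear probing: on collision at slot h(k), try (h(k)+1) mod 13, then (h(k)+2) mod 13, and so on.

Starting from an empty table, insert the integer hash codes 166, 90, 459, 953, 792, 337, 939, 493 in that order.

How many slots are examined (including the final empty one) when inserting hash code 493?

Insert 166: h=10, slot 10 empty → index 10.
Insert 90: h=12, slot 12 empty → index 12.
Insert 459: h=4, slot 4 empty → index 4.
Insert 953: h=4, slot 4 occupied → index 5.
Insert 792: h=12, slot 12 occupied → index 0.
Insert 337: h=12, slots 12,0 occupied → index 1.
Insert 939: h=3, slot 3 empty → index 3.
Insert 493: h=12, slots 12,0,1 occupied → index 2.
Table: [792, 337, 493, 939, 459, 953, ., ., ., ., 166, ., 90]

4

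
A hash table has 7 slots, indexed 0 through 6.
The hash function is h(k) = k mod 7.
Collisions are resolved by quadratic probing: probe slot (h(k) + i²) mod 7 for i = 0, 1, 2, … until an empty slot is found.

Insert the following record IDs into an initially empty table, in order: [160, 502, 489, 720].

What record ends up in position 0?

160 hashes to 6; slot 6 is free → place at 6.
502 hashes to 5; slot 5 is free → place at 5.
489 hashes to 6; 6 taken → place at 0.
720 hashes to 6; 6,0 taken → place at 3.
Table: [489, ., ., 720, ., 502, 160]

489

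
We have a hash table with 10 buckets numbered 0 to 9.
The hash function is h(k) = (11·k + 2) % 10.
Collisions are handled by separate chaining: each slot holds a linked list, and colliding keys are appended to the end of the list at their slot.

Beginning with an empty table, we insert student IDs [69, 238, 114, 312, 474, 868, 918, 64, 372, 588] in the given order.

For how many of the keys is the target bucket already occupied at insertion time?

69 → bucket 1
238 → bucket 0
114 → bucket 6
312 → bucket 4
474 → bucket 6 (collision)
868 → bucket 0 (collision)
918 → bucket 0 (collision)
64 → bucket 6 (collision)
372 → bucket 4 (collision)
588 → bucket 0 (collision)
Final buckets:
0: 238 -> 868 -> 918 -> 588
1: 69
2: ∅
3: ∅
4: 312 -> 372
5: ∅
6: 114 -> 474 -> 64
7: ∅
8: ∅
9: ∅

6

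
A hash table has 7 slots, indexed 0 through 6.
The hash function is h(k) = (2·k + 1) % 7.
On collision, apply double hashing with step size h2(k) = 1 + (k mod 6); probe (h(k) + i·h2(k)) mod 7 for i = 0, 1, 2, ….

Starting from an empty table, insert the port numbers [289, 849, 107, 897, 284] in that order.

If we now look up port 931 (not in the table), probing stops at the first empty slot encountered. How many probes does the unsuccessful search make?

4

Insert 289: h=5, slot 5 empty → index 5.
Insert 849: h=5, h2=4, slot 5 occupied → index 2.
Insert 107: h=5, h2=6, slot 5 occupied → index 4.
Insert 897: h=3, slot 3 empty → index 3.
Insert 284: h=2, h2=3, slots 2,5 occupied → index 1.
Table: [., 284, 849, 897, 107, 289, .]
Lookup 931: h=1, h2=2, probe 1,3,5,0 → slot 0 empty, not found.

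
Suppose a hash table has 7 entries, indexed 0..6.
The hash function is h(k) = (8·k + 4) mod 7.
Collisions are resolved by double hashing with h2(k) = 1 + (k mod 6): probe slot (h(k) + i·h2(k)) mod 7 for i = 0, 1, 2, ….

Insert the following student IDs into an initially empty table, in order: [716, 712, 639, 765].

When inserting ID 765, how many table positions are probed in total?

3

716: h=6 → slot 6
712: h=2 → slot 2
639: h=6, h2=4, probe 6,3 → slot 3
765: h=6, h2=4, probe 6,3,0 → slot 0
Table: [765, ., 712, 639, ., ., 716]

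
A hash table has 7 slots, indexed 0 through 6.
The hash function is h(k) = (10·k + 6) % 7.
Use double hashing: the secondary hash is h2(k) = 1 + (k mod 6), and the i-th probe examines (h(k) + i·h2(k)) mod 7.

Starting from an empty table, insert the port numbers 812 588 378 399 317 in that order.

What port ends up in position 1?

812 hashes to 6; slot 6 is free => place at 6.
588 hashes to 6, h2=1; 6 taken => place at 0.
378 hashes to 6, h2=1; 6,0 taken => place at 1.
399 hashes to 6, h2=4; 6 taken => place at 3.
317 hashes to 5; slot 5 is free => place at 5.
Table: [588, 378, —, 399, —, 317, 812]

378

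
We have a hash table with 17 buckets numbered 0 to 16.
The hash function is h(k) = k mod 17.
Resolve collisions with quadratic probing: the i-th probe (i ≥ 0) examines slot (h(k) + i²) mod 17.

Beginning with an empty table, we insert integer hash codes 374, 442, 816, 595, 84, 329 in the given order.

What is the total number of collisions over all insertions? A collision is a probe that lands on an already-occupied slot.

6

Insert 374: h=0, slot 0 empty → index 0.
Insert 442: h=0, slot 0 occupied → index 1.
Insert 816: h=0, slots 0,1 occupied → index 4.
Insert 595: h=0, slots 0,1,4 occupied → index 9.
Insert 84: h=16, slot 16 empty → index 16.
Insert 329: h=6, slot 6 empty → index 6.
Table: [374, 442, ., ., 816, ., 329, ., ., 595, ., ., ., ., ., ., 84]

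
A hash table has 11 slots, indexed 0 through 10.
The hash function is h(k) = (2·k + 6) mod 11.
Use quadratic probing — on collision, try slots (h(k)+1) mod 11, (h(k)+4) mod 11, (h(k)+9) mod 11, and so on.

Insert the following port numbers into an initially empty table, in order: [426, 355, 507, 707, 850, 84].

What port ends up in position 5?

850

Insert 426: h=0, slot 0 empty -> index 0.
Insert 355: h=1, slot 1 empty -> index 1.
Insert 507: h=8, slot 8 empty -> index 8.
Insert 707: h=1, slot 1 occupied -> index 2.
Insert 850: h=1, slots 1,2 occupied -> index 5.
Insert 84: h=9, slot 9 empty -> index 9.
Table: [426, 355, 707, ., ., 850, ., ., 507, 84, .]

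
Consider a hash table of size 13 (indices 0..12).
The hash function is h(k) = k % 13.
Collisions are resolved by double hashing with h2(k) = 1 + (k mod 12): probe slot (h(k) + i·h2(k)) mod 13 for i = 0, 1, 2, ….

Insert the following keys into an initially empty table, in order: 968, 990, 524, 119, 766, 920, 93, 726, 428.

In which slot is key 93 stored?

9

968: h=6 => slot 6
990: h=2 => slot 2
524: h=4 => slot 4
119: h=2, h2=12, probe 2,1 => slot 1
766: h=12 => slot 12
920: h=10 => slot 10
93: h=2, h2=10, probe 2,12,9 => slot 9
726: h=11 => slot 11
428: h=12, h2=9, probe 12,8 => slot 8
Table: [∅, 119, 990, ∅, 524, ∅, 968, ∅, 428, 93, 920, 726, 766]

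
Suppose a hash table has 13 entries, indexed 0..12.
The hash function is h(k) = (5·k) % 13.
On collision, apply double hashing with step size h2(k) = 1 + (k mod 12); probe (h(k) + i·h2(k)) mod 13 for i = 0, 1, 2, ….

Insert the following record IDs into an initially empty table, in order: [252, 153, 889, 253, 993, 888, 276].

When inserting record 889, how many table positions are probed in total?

252: h=12 => slot 12
153: h=11 => slot 11
889: h=12, h2=2, probe 12,1 => slot 1
253: h=4 => slot 4
993: h=12, h2=10, probe 12,9 => slot 9
888: h=7 => slot 7
276: h=2 => slot 2
Table: [-, 889, 276, -, 253, -, -, 888, -, 993, -, 153, 252]

2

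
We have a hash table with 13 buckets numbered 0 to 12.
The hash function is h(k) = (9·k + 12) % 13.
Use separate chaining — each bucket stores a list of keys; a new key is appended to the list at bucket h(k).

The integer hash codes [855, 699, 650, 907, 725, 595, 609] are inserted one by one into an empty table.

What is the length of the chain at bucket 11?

Insert 855: h=11, bucket 11 empty → new chain.
Insert 699: h=11, bucket 11 nonempty → append to chain.
Insert 650: h=12, bucket 12 empty → new chain.
Insert 907: h=11, bucket 11 nonempty → append to chain.
Insert 725: h=11, bucket 11 nonempty → append to chain.
Insert 595: h=11, bucket 11 nonempty → append to chain.
Insert 609: h=7, bucket 7 empty → new chain.
Final buckets:
0: .
1: .
2: .
3: .
4: .
5: .
6: .
7: 609
8: .
9: .
10: .
11: 855 -> 699 -> 907 -> 725 -> 595
12: 650

5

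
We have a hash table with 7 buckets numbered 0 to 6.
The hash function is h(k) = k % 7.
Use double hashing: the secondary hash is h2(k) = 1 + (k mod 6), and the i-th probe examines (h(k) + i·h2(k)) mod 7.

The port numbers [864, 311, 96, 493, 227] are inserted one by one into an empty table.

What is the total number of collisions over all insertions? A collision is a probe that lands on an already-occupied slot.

5

864 hashes to 3; slot 3 is free → place at 3.
311 hashes to 3, h2=6; 3 taken → place at 2.
96 hashes to 5; slot 5 is free → place at 5.
493 hashes to 3, h2=2; 3,5 taken → place at 0.
227 hashes to 3, h2=6; 3,2 taken → place at 1.
Table: [493, 227, 311, 864, ∅, 96, ∅]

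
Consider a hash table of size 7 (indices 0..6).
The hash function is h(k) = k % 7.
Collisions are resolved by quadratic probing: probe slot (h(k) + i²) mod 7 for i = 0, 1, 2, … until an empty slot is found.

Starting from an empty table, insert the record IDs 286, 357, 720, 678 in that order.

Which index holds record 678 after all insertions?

286: h=6 → slot 6
357: h=0 → slot 0
720: h=6, probe 6,0,3 → slot 3
678: h=6, probe 6,0,3,1 → slot 1
Table: [357, 678, _, 720, _, _, 286]

1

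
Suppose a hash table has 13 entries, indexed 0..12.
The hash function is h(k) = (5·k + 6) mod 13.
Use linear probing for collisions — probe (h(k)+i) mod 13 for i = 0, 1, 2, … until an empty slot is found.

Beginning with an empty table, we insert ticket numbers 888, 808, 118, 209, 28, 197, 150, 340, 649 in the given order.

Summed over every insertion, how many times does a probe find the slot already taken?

888 hashes to 0; slot 0 is free → place at 0.
808 hashes to 3; slot 3 is free → place at 3.
118 hashes to 11; slot 11 is free → place at 11.
209 hashes to 11; 11 taken → place at 12.
28 hashes to 3; 3 taken → place at 4.
197 hashes to 3; 3,4 taken → place at 5.
150 hashes to 2; slot 2 is free → place at 2.
340 hashes to 3; 3,4,5 taken → place at 6.
649 hashes to 1; slot 1 is free → place at 1.
Table: [888, 649, 150, 808, 28, 197, 340, —, —, —, —, 118, 209]

7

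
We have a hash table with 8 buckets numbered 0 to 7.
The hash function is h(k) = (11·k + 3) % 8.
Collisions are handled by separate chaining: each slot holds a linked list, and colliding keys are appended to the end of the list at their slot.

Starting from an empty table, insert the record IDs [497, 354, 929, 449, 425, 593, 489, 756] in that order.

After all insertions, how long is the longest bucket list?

497 -> bucket 6
354 -> bucket 1
929 -> bucket 6 (collision)
449 -> bucket 6 (collision)
425 -> bucket 6 (collision)
593 -> bucket 6 (collision)
489 -> bucket 6 (collision)
756 -> bucket 7
Final buckets:
0: _
1: 354
2: _
3: _
4: _
5: _
6: 497 -> 929 -> 449 -> 425 -> 593 -> 489
7: 756

6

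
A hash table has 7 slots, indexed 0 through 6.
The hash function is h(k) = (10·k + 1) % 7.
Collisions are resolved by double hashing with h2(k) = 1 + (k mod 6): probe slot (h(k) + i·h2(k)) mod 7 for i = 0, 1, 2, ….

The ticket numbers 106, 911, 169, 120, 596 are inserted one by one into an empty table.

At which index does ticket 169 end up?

106: h=4 → slot 4
911: h=4, h2=6, probe 4,3 → slot 3
169: h=4, h2=2, probe 4,6 → slot 6
120: h=4, h2=1, probe 4,5 → slot 5
596: h=4, h2=3, probe 4,0 → slot 0
Table: [596, —, —, 911, 106, 120, 169]

6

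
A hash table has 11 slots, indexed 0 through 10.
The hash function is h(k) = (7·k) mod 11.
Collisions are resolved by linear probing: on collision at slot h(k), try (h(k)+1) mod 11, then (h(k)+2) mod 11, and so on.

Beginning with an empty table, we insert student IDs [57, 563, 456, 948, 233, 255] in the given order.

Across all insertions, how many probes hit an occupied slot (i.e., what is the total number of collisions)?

10

57 hashes to 3; slot 3 is free -> place at 3.
563 hashes to 3; 3 taken -> place at 4.
456 hashes to 2; slot 2 is free -> place at 2.
948 hashes to 3; 3,4 taken -> place at 5.
233 hashes to 3; 3,4,5 taken -> place at 6.
255 hashes to 3; 3,4,5,6 taken -> place at 7.
Table: [-, -, 456, 57, 563, 948, 233, 255, -, -, -]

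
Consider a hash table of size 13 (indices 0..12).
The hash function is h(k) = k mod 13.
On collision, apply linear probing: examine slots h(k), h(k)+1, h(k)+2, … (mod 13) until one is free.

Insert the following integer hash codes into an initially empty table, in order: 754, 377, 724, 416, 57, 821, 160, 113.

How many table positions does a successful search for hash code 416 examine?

3

754 hashes to 0; slot 0 is free -> place at 0.
377 hashes to 0; 0 taken -> place at 1.
724 hashes to 9; slot 9 is free -> place at 9.
416 hashes to 0; 0,1 taken -> place at 2.
57 hashes to 5; slot 5 is free -> place at 5.
821 hashes to 2; 2 taken -> place at 3.
160 hashes to 4; slot 4 is free -> place at 4.
113 hashes to 9; 9 taken -> place at 10.
Table: [754, 377, 416, 821, 160, 57, -, -, -, 724, 113, -, -]
Lookup 416: h=0, probe 0,1,2 → found at 2.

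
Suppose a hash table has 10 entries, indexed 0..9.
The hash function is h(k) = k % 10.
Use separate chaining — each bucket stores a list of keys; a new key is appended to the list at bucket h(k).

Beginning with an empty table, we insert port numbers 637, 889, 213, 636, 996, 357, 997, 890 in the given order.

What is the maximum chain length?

3

637 -> bucket 7
889 -> bucket 9
213 -> bucket 3
636 -> bucket 6
996 -> bucket 6 (collision)
357 -> bucket 7 (collision)
997 -> bucket 7 (collision)
890 -> bucket 0
Final buckets:
0: 890
1: .
2: .
3: 213
4: .
5: .
6: 636 -> 996
7: 637 -> 357 -> 997
8: .
9: 889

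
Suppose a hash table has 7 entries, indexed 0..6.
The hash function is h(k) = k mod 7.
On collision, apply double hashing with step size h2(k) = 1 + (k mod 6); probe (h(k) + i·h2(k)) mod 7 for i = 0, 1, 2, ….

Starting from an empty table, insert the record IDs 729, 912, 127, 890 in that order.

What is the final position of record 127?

3

729: h=1 => slot 1
912: h=2 => slot 2
127: h=1, h2=2, probe 1,3 => slot 3
890: h=1, h2=3, probe 1,4 => slot 4
Table: [—, 729, 912, 127, 890, —, —]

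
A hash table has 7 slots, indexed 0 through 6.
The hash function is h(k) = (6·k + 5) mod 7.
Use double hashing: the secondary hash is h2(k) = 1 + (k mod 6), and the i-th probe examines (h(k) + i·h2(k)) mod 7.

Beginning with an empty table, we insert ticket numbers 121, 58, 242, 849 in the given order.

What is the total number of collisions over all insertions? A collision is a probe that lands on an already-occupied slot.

3

121 hashes to 3; slot 3 is free -> place at 3.
58 hashes to 3, h2=5; 3 taken -> place at 1.
242 hashes to 1, h2=3; 1 taken -> place at 4.
849 hashes to 3, h2=4; 3 taken -> place at 0.
Table: [849, 58, —, 121, 242, —, —]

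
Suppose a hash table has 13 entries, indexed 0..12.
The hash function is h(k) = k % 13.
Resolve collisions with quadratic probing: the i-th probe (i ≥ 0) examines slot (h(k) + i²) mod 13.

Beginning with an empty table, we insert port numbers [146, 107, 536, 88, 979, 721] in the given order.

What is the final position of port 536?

146: h=3 => slot 3
107: h=3, probe 3,4 => slot 4
536: h=3, probe 3,4,7 => slot 7
88: h=10 => slot 10
979: h=4, probe 4,5 => slot 5
721: h=6 => slot 6
Table: [-, -, -, 146, 107, 979, 721, 536, -, -, 88, -, -]

7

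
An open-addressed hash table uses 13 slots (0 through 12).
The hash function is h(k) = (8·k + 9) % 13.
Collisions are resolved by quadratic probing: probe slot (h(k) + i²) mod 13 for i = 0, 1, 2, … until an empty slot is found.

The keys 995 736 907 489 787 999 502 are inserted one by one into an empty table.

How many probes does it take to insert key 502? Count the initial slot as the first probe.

Insert 995: h=0, slot 0 empty -> index 0.
Insert 736: h=8, slot 8 empty -> index 8.
Insert 907: h=11, slot 11 empty -> index 11.
Insert 489: h=8, slot 8 occupied -> index 9.
Insert 787: h=0, slot 0 occupied -> index 1.
Insert 999: h=6, slot 6 empty -> index 6.
Insert 502: h=8, slots 8,9 occupied -> index 12.
Table: [995, 787, ., ., ., ., 999, ., 736, 489, ., 907, 502]

3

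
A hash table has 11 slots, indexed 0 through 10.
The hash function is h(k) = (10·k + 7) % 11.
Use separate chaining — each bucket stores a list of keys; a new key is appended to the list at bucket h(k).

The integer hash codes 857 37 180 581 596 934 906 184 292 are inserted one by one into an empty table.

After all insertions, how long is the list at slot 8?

857 -> bucket 8
37 -> bucket 3
180 -> bucket 3 (collision)
581 -> bucket 9
596 -> bucket 5
934 -> bucket 8 (collision)
906 -> bucket 3 (collision)
184 -> bucket 10
292 -> bucket 1
Final buckets:
0: -
1: 292
2: -
3: 37 -> 180 -> 906
4: -
5: 596
6: -
7: -
8: 857 -> 934
9: 581
10: 184

2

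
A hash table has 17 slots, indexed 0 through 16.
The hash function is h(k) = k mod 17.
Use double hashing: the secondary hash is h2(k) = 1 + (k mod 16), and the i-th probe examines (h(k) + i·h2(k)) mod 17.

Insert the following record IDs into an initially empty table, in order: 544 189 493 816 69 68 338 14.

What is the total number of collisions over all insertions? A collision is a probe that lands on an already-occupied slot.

5

544 hashes to 0; slot 0 is free → place at 0.
189 hashes to 2; slot 2 is free → place at 2.
493 hashes to 0, h2=14; 0 taken → place at 14.
816 hashes to 0, h2=1; 0 taken → place at 1.
69 hashes to 1, h2=6; 1 taken → place at 7.
68 hashes to 0, h2=5; 0 taken → place at 5.
338 hashes to 15; slot 15 is free → place at 15.
14 hashes to 14, h2=15; 14 taken → place at 12.
Table: [544, 816, 189, ∅, ∅, 68, ∅, 69, ∅, ∅, ∅, ∅, 14, ∅, 493, 338, ∅]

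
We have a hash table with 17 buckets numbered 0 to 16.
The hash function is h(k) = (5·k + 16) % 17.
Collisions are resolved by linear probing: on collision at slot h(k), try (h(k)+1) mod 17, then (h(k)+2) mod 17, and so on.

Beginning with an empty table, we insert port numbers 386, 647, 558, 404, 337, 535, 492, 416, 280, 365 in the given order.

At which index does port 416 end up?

6

386: h=8 -> slot 8
647: h=4 -> slot 4
558: h=1 -> slot 1
404: h=13 -> slot 13
337: h=1, probe 1,2 -> slot 2
535: h=5 -> slot 5
492: h=11 -> slot 11
416: h=5, probe 5,6 -> slot 6
280: h=5, probe 5,6,7 -> slot 7
365: h=5, probe 5,6,7,8,9 -> slot 9
Table: [-, 558, 337, -, 647, 535, 416, 280, 386, 365, -, 492, -, 404, -, -, -]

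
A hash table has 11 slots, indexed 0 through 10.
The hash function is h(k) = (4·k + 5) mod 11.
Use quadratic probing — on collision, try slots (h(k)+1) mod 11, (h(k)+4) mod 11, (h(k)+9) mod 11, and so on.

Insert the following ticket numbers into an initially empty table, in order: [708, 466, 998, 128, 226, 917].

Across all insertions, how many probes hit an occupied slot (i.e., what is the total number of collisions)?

708: h=10 -> slot 10
466: h=10, probe 10,0 -> slot 0
998: h=4 -> slot 4
128: h=0, probe 0,1 -> slot 1
226: h=7 -> slot 7
917: h=10, probe 10,0,3 -> slot 3
Table: [466, 128, -, 917, 998, -, -, 226, -, -, 708]

4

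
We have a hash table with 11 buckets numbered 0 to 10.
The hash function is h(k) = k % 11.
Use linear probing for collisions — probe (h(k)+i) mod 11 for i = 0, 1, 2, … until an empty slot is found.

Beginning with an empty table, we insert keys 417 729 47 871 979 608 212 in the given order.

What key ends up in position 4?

417: h=10 → slot 10
729: h=3 → slot 3
47: h=3, probe 3,4 → slot 4
871: h=2 → slot 2
979: h=0 → slot 0
608: h=3, probe 3,4,5 → slot 5
212: h=3, probe 3,4,5,6 → slot 6
Table: [979, —, 871, 729, 47, 608, 212, —, —, —, 417]

47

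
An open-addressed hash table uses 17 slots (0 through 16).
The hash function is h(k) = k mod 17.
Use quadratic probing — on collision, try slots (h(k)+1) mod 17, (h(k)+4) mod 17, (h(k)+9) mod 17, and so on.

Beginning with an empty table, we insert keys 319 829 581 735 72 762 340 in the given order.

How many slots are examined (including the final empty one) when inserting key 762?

2

319 hashes to 13; slot 13 is free → place at 13.
829 hashes to 13; 13 taken → place at 14.
581 hashes to 3; slot 3 is free → place at 3.
735 hashes to 4; slot 4 is free → place at 4.
72 hashes to 4; 4 taken → place at 5.
762 hashes to 14; 14 taken → place at 15.
340 hashes to 0; slot 0 is free → place at 0.
Table: [340, —, —, 581, 735, 72, —, —, —, —, —, —, —, 319, 829, 762, —]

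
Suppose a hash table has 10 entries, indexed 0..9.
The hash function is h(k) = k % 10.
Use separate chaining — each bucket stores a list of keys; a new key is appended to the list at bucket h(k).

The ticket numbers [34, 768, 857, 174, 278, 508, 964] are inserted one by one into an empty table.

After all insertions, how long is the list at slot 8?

3

34 -> bucket 4
768 -> bucket 8
857 -> bucket 7
174 -> bucket 4 (collision)
278 -> bucket 8 (collision)
508 -> bucket 8 (collision)
964 -> bucket 4 (collision)
Final buckets:
0: ∅
1: ∅
2: ∅
3: ∅
4: 34 -> 174 -> 964
5: ∅
6: ∅
7: 857
8: 768 -> 278 -> 508
9: ∅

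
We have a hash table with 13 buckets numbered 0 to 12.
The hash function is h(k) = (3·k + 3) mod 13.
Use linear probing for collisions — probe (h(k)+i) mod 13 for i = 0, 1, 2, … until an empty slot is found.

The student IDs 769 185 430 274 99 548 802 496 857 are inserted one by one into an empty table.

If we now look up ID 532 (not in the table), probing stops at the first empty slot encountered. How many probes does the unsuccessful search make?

3

Insert 769: h=9, slot 9 empty → index 9.
Insert 185: h=12, slot 12 empty → index 12.
Insert 430: h=6, slot 6 empty → index 6.
Insert 274: h=6, slot 6 occupied → index 7.
Insert 99: h=1, slot 1 empty → index 1.
Insert 548: h=9, slot 9 occupied → index 10.
Insert 802: h=4, slot 4 empty → index 4.
Insert 496: h=9, slots 9,10 occupied → index 11.
Insert 857: h=0, slot 0 empty → index 0.
Table: [857, 99, -, -, 802, -, 430, 274, -, 769, 548, 496, 185]
Lookup 532: h=0, probe 0,1,2 → slot 2 empty, not found.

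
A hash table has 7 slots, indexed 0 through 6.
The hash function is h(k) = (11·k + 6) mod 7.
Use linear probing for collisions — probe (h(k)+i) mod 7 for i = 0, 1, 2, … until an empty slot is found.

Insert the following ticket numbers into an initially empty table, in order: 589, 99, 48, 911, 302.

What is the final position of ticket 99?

589 hashes to 3; slot 3 is free → place at 3.
99 hashes to 3; 3 taken → place at 4.
48 hashes to 2; slot 2 is free → place at 2.
911 hashes to 3; 3,4 taken → place at 5.
302 hashes to 3; 3,4,5 taken → place at 6.
Table: [∅, ∅, 48, 589, 99, 911, 302]

4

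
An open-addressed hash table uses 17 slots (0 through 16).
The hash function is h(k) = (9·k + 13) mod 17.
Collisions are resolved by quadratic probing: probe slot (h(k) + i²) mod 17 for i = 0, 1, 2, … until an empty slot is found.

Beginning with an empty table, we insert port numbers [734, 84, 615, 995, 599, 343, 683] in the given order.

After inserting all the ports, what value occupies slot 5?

683

734: h=6 → slot 6
84: h=4 → slot 4
615: h=6, probe 6,7 → slot 7
995: h=9 → slot 9
599: h=15 → slot 15
343: h=6, probe 6,7,10 → slot 10
683: h=6, probe 6,7,10,15,5 → slot 5
Table: [., ., ., ., 84, 683, 734, 615, ., 995, 343, ., ., ., ., 599, .]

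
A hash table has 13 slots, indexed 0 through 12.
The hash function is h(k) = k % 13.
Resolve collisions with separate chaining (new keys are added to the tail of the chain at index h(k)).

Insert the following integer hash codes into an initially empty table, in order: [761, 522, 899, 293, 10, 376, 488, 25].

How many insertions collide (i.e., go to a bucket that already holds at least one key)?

Insert 761: h=7, bucket 7 empty -> new chain.
Insert 522: h=2, bucket 2 empty -> new chain.
Insert 899: h=2, bucket 2 nonempty -> append to chain.
Insert 293: h=7, bucket 7 nonempty -> append to chain.
Insert 10: h=10, bucket 10 empty -> new chain.
Insert 376: h=12, bucket 12 empty -> new chain.
Insert 488: h=7, bucket 7 nonempty -> append to chain.
Insert 25: h=12, bucket 12 nonempty -> append to chain.
Final buckets:
0: .
1: .
2: 522 -> 899
3: .
4: .
5: .
6: .
7: 761 -> 293 -> 488
8: .
9: .
10: 10
11: .
12: 376 -> 25

4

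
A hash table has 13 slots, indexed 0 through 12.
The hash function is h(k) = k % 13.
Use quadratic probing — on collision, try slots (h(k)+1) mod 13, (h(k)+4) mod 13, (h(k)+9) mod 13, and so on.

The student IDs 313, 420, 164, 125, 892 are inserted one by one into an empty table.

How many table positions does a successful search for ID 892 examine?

Insert 313: h=1, slot 1 empty => index 1.
Insert 420: h=4, slot 4 empty => index 4.
Insert 164: h=8, slot 8 empty => index 8.
Insert 125: h=8, slot 8 occupied => index 9.
Insert 892: h=8, slots 8,9 occupied => index 12.
Table: [., 313, ., ., 420, ., ., ., 164, 125, ., ., 892]
Lookup 892: h=8, probe 8,9,12 → found at 12.

3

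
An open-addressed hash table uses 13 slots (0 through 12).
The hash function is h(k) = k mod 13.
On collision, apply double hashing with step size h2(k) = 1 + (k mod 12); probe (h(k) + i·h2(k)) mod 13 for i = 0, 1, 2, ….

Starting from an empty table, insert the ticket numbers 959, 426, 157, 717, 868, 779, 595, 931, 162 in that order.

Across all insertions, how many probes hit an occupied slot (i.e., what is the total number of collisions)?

4

Insert 959: h=10, slot 10 empty => index 10.
Insert 426: h=10, h2=7, slot 10 occupied => index 4.
Insert 157: h=1, slot 1 empty => index 1.
Insert 717: h=2, slot 2 empty => index 2.
Insert 868: h=10, h2=5, slots 10,2 occupied => index 7.
Insert 779: h=12, slot 12 empty => index 12.
Insert 595: h=10, h2=8, slot 10 occupied => index 5.
Insert 931: h=8, slot 8 empty => index 8.
Insert 162: h=6, slot 6 empty => index 6.
Table: [_, 157, 717, _, 426, 595, 162, 868, 931, _, 959, _, 779]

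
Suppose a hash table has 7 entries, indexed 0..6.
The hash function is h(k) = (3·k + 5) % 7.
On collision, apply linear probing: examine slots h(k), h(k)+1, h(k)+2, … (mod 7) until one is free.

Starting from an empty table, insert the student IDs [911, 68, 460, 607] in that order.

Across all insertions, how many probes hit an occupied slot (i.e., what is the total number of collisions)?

911: h=1 -> slot 1
68: h=6 -> slot 6
460: h=6, probe 6,0 -> slot 0
607: h=6, probe 6,0,1,2 -> slot 2
Table: [460, 911, 607, ., ., ., 68]

4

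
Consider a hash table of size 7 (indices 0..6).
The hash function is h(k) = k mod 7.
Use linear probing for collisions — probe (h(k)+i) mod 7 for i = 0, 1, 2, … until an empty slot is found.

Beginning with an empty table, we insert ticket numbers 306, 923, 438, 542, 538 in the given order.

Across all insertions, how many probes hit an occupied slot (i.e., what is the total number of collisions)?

306: h=5 → slot 5
923: h=6 → slot 6
438: h=4 → slot 4
542: h=3 → slot 3
538: h=6, probe 6,0 → slot 0
Table: [538, ., ., 542, 438, 306, 923]

1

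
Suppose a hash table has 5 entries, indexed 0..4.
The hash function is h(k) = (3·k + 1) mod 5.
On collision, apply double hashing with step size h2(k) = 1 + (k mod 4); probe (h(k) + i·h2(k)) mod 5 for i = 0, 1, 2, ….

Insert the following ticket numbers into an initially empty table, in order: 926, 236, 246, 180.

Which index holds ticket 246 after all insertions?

926: h=4 → slot 4
236: h=4, h2=1, probe 4,0 → slot 0
246: h=4, h2=3, probe 4,2 → slot 2
180: h=1 → slot 1
Table: [236, 180, 246, -, 926]

2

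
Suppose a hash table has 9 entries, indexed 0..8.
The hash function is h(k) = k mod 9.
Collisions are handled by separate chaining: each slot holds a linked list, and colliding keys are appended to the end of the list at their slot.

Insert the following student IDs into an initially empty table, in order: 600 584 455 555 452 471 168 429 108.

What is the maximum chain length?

4

600 → bucket 6
584 → bucket 8
455 → bucket 5
555 → bucket 6 (collision)
452 → bucket 2
471 → bucket 3
168 → bucket 6 (collision)
429 → bucket 6 (collision)
108 → bucket 0
Final buckets:
0: 108
1: —
2: 452
3: 471
4: —
5: 455
6: 600 -> 555 -> 168 -> 429
7: —
8: 584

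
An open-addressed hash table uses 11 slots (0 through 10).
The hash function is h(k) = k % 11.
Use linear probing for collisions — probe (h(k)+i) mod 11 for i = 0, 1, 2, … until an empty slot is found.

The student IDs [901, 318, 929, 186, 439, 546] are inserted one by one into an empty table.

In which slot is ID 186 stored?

1

901: h=10 -> slot 10
318: h=10, probe 10,0 -> slot 0
929: h=5 -> slot 5
186: h=10, probe 10,0,1 -> slot 1
439: h=10, probe 10,0,1,2 -> slot 2
546: h=7 -> slot 7
Table: [318, 186, 439, ., ., 929, ., 546, ., ., 901]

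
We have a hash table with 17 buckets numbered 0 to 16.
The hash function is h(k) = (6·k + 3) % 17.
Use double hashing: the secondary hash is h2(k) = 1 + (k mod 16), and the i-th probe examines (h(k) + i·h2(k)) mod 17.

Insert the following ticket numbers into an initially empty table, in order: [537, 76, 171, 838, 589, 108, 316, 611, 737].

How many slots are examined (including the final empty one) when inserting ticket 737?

537: h=12 => slot 12
76: h=0 => slot 0
171: h=9 => slot 9
838: h=16 => slot 16
589: h=1 => slot 1
108: h=5 => slot 5
316: h=12, h2=13, probe 12,8 => slot 8
611: h=14 => slot 14
737: h=5, h2=2, probe 5,7 => slot 7
Table: [76, 589, ∅, ∅, ∅, 108, ∅, 737, 316, 171, ∅, ∅, 537, ∅, 611, ∅, 838]

2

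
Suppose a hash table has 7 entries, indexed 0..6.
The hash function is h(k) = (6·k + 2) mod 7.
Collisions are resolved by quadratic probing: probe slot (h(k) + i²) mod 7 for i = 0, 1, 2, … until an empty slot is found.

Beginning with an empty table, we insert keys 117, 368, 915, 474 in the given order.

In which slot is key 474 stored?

6

117: h=4 → slot 4
368: h=5 → slot 5
915: h=4, probe 4,5,1 → slot 1
474: h=4, probe 4,5,1,6 → slot 6
Table: [∅, 915, ∅, ∅, 117, 368, 474]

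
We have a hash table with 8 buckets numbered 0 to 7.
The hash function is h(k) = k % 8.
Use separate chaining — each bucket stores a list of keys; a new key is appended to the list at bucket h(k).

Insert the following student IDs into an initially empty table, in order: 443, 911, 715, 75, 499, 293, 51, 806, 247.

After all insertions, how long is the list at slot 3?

443 -> bucket 3
911 -> bucket 7
715 -> bucket 3 (collision)
75 -> bucket 3 (collision)
499 -> bucket 3 (collision)
293 -> bucket 5
51 -> bucket 3 (collision)
806 -> bucket 6
247 -> bucket 7 (collision)
Final buckets:
0: _
1: _
2: _
3: 443 -> 715 -> 75 -> 499 -> 51
4: _
5: 293
6: 806
7: 911 -> 247

5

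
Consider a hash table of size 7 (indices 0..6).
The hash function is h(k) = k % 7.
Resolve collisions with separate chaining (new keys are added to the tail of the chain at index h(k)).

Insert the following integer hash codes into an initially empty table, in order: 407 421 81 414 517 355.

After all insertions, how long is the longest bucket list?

3

Insert 407: h=1, bucket 1 empty → new chain.
Insert 421: h=1, bucket 1 nonempty → append to chain.
Insert 81: h=4, bucket 4 empty → new chain.
Insert 414: h=1, bucket 1 nonempty → append to chain.
Insert 517: h=6, bucket 6 empty → new chain.
Insert 355: h=5, bucket 5 empty → new chain.
Final buckets:
0: _
1: 407 -> 421 -> 414
2: _
3: _
4: 81
5: 355
6: 517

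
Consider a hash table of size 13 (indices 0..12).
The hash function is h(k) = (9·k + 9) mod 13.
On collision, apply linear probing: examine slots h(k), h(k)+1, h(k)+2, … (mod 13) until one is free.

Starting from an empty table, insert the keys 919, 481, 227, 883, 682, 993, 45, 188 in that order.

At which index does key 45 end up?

919 hashes to 12; slot 12 is free -> place at 12.
481 hashes to 9; slot 9 is free -> place at 9.
227 hashes to 11; slot 11 is free -> place at 11.
883 hashes to 0; slot 0 is free -> place at 0.
682 hashes to 11; 11,12,0 taken -> place at 1.
993 hashes to 2; slot 2 is free -> place at 2.
45 hashes to 11; 11,12,0,1,2 taken -> place at 3.
188 hashes to 11; 11,12,0,1,2,3 taken -> place at 4.
Table: [883, 682, 993, 45, 188, -, -, -, -, 481, -, 227, 919]

3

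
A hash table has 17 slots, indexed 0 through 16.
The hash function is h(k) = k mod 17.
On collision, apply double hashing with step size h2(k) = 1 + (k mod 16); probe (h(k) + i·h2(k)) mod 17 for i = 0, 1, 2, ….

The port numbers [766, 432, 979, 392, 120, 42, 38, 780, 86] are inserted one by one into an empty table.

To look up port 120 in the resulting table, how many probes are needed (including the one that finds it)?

766: h=1 => slot 1
432: h=7 => slot 7
979: h=10 => slot 10
392: h=1, h2=9, probe 1,10,2 => slot 2
120: h=1, h2=9, probe 1,10,2,11 => slot 11
42: h=8 => slot 8
38: h=4 => slot 4
780: h=15 => slot 15
86: h=1, h2=7, probe 1,8,15,5 => slot 5
Table: [., 766, 392, ., 38, 86, ., 432, 42, ., 979, 120, ., ., ., 780, .]
Lookup 120: h=1, h2=9, probe 1,10,2,11 → found at 11.

4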